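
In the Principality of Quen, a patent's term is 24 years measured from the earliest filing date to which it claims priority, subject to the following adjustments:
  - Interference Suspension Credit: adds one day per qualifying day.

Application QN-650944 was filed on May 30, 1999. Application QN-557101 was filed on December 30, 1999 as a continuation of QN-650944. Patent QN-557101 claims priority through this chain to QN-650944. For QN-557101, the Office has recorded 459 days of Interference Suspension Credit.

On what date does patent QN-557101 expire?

Earliest priority filing: 30 May 1999.
Base term: 30 May 1999 + 24 years → 30 May 2023.
Interference Suspension Credit: +459 days → 31 August 2024.

August 31, 2024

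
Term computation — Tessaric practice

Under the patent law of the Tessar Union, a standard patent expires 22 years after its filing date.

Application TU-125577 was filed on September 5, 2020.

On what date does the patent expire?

September 5, 2042

Filing date + 22 years → 5 September 2042.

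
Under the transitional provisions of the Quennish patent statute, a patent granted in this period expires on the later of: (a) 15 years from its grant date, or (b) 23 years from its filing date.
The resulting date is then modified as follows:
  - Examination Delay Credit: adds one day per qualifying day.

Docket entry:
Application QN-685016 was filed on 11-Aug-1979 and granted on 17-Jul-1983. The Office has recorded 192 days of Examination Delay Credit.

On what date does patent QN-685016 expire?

2003-02-19

(a) grant + 15 years → 17 July 1998.
(b) filing + 23 years → 11 August 2002.
Later of the two: 11 August 2002.
Examination Delay Credit: +192 days → 19 February 2003.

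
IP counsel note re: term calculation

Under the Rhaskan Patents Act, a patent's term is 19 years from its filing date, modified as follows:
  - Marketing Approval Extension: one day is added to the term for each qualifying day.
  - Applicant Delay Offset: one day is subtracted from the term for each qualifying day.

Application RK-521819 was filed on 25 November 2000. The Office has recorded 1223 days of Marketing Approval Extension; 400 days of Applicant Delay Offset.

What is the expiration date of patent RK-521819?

February 25, 2022

Base term: filing date + 19 years → 25 November 2019.
Marketing Approval Extension: +1223 days → 1 April 2023.
Applicant Delay Offset: −400 days → 25 February 2022.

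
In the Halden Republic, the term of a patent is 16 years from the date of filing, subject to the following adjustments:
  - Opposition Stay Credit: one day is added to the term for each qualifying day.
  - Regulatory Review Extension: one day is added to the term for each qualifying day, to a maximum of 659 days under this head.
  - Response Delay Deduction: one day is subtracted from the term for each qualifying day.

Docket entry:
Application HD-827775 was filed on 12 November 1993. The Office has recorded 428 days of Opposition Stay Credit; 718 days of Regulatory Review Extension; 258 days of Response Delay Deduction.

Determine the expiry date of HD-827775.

February 19, 2012

Base term: filing date + 16 years → 12 November 2009.
Opposition Stay Credit: +428 days → 14 January 2011.
Regulatory Review Extension: 718 days claimed exceeds the 659-day cap, so +659 days → 3 November 2012.
Response Delay Deduction: −258 days → 19 February 2012.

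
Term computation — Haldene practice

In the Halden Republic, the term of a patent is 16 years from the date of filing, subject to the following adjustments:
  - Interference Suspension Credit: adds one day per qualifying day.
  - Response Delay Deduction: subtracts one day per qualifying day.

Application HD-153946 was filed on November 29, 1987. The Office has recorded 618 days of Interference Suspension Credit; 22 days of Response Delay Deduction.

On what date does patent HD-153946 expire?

Base term: filing date + 16 years → 29 November 2003.
Interference Suspension Credit: +618 days → 8 August 2005.
Response Delay Deduction: −22 days → 17 July 2005.

July 17, 2005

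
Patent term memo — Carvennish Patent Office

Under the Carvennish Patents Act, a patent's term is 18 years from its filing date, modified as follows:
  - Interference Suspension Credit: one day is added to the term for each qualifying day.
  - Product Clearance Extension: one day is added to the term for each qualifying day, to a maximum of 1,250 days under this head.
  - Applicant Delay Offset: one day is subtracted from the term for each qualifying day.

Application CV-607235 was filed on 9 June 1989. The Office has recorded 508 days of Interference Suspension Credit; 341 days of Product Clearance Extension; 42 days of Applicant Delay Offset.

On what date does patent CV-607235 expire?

Base term: filing date + 18 years → 9 June 2007.
Interference Suspension Credit: +508 days → 29 October 2008.
Product Clearance Extension: 341 days (within the 1250-day cap) → +341 days → 5 October 2009.
Applicant Delay Offset: −42 days → 24 August 2009.

2009-08-24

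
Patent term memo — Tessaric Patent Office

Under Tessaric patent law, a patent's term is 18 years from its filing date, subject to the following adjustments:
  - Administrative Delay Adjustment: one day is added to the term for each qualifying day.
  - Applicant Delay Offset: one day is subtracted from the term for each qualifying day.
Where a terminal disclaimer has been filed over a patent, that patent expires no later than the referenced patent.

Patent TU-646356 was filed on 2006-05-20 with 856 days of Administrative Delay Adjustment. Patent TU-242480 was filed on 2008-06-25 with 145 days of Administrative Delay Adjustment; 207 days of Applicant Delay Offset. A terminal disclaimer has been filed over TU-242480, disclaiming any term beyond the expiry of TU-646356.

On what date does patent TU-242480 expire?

April 24, 2026

Natural term of TU-242480:
  Base: filing + 18 years → 25 June 2026.
  Administrative Delay Adjustment: +145 days → 17 November 2026.
  Applicant Delay Offset: −207 days → 24 April 2026.
Expiry of referenced patent TU-646356:
  Base: filing + 18 years → 20 May 2024.
  Administrative Delay Adjustment: +856 days → 23 September 2026.
Terminal disclaimer: TU-242480 expires on the earlier of 24 April 2026 and 23 September 2026.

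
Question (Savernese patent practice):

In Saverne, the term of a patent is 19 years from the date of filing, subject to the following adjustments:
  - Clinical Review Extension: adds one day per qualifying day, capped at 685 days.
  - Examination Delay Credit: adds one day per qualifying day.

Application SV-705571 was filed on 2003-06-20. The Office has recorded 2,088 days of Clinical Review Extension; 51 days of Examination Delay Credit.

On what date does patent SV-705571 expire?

Base term: filing date + 19 years → 20 June 2022.
Clinical Review Extension: 2088 days claimed exceeds the 685-day cap, so +685 days → 5 May 2024.
Examination Delay Credit: +51 days → 25 June 2024.

June 25, 2024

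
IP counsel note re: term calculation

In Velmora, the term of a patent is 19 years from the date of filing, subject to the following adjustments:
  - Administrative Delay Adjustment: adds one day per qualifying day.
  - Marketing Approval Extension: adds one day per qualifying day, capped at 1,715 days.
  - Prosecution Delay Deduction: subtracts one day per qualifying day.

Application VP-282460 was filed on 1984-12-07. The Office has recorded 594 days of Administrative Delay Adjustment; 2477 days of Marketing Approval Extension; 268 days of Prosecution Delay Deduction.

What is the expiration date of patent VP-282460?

2009-07-09

Base term: filing date + 19 years → 7 December 2003.
Administrative Delay Adjustment: +594 days → 23 July 2005.
Marketing Approval Extension: 2477 days claimed exceeds the 1715-day cap, so +1715 days → 3 April 2010.
Prosecution Delay Deduction: −268 days → 9 July 2009.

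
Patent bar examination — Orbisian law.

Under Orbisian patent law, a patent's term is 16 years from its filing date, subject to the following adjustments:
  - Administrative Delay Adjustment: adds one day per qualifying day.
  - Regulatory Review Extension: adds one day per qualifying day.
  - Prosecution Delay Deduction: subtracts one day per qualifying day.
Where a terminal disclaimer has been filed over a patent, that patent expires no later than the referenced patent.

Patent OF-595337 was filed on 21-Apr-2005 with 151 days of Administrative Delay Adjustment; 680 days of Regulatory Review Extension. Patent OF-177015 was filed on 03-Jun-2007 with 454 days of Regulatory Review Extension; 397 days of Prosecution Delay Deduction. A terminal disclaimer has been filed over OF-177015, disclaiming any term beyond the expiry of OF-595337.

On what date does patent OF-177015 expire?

Natural term of OF-177015:
  Base: filing + 16 years → 3 June 2023.
  Regulatory Review Extension: +454 days → 30 August 2024.
  Prosecution Delay Deduction: −397 days → 30 July 2023.
Expiry of referenced patent OF-595337:
  Base: filing + 16 years → 21 April 2021.
  Administrative Delay Adjustment: +151 days → 19 September 2021.
  Regulatory Review Extension: +680 days → 31 July 2023.
Terminal disclaimer: OF-177015 expires on the earlier of 30 July 2023 and 31 July 2023.

July 30, 2023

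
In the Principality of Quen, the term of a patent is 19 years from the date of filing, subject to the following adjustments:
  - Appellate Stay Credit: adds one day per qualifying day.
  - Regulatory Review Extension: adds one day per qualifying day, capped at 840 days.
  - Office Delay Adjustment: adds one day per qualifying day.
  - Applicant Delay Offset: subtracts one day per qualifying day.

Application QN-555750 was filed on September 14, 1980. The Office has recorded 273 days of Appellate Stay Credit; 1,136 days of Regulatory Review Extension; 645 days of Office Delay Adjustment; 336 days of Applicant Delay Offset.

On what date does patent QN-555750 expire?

August 6, 2003

Base term: filing date + 19 years → 14 September 1999.
Appellate Stay Credit: +273 days → 13 June 2000.
Regulatory Review Extension: 1136 days claimed exceeds the 840-day cap, so +840 days → 1 October 2002.
Office Delay Adjustment: +645 days → 7 July 2004.
Applicant Delay Offset: −336 days → 6 August 2003.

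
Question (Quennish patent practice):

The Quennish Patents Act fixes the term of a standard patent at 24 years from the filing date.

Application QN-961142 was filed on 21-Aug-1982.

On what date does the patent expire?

Filing date + 24 years → 21 August 2006.

2006-08-21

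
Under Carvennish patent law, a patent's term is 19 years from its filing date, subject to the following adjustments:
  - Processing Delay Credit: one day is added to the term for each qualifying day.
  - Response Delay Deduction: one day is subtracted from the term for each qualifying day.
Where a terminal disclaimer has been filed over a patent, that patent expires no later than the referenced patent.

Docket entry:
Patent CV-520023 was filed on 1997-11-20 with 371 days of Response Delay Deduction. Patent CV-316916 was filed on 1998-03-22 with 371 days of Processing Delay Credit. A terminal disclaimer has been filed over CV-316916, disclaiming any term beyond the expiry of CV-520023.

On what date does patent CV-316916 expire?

Natural term of CV-316916:
  Base: filing + 19 years → 22 March 2017.
  Processing Delay Credit: +371 days → 28 March 2018.
Expiry of referenced patent CV-520023:
  Base: filing + 19 years → 20 November 2016.
  Response Delay Deduction: −371 days → 15 November 2015.
Terminal disclaimer: CV-316916 expires on the earlier of 28 March 2018 and 15 November 2015.

November 15, 2015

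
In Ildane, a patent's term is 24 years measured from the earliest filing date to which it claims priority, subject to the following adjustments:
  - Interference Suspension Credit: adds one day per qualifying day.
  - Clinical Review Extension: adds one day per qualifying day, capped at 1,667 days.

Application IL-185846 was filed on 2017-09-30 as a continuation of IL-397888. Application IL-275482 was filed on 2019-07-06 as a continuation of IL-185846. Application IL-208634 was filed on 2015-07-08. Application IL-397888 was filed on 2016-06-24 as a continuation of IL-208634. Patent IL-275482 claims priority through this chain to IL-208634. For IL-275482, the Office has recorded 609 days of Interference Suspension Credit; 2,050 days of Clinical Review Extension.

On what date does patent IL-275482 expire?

Earliest priority filing: 8 July 2015.
Base term: 8 July 2015 + 24 years → 8 July 2039.
Interference Suspension Credit: +609 days → 8 March 2041.
Clinical Review Extension: 2050 days claimed exceeds the 1667-day cap, so +1667 days → 30 September 2045.

September 30, 2045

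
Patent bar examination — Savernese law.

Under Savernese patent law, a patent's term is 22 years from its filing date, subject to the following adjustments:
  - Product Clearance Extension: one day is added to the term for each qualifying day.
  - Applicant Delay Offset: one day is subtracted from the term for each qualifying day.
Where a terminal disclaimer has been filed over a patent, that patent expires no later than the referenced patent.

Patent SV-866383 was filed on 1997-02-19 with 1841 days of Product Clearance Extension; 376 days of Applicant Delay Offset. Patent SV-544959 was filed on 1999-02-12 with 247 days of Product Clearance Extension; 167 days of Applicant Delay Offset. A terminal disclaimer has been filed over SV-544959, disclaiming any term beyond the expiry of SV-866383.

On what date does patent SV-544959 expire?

Natural term of SV-544959:
  Base: filing + 22 years → 12 February 2021.
  Product Clearance Extension: +247 days → 17 October 2021.
  Applicant Delay Offset: −167 days → 3 May 2021.
Expiry of referenced patent SV-866383:
  Base: filing + 22 years → 19 February 2019.
  Product Clearance Extension: +1841 days → 5 March 2024.
  Applicant Delay Offset: −376 days → 23 February 2023.
Terminal disclaimer: SV-544959 expires on the earlier of 3 May 2021 and 23 February 2023.

2021-05-03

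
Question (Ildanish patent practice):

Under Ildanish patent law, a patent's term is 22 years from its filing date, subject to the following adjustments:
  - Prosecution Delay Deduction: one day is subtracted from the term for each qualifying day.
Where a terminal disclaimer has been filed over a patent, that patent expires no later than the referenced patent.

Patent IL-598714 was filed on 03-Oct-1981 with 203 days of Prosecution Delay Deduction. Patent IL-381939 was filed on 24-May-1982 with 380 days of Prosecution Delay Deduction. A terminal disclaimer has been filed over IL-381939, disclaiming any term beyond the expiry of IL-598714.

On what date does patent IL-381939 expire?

2003-03-14

Natural term of IL-381939:
  Base: filing + 22 years → 24 May 2004.
  Prosecution Delay Deduction: −380 days → 10 May 2003.
Expiry of referenced patent IL-598714:
  Base: filing + 22 years → 3 October 2003.
  Prosecution Delay Deduction: −203 days → 14 March 2003.
Terminal disclaimer: IL-381939 expires on the earlier of 10 May 2003 and 14 March 2003.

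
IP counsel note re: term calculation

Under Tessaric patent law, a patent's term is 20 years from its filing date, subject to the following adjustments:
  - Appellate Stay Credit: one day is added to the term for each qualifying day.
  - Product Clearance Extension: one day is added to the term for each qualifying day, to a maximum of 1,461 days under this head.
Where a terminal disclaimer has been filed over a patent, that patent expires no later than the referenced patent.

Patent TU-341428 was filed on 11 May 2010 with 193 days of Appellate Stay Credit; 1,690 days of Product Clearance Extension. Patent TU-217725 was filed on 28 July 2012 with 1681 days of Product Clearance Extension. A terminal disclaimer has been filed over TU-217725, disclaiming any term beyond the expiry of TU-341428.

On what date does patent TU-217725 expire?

Natural term of TU-217725:
  Base: filing + 20 years → 28 July 2032.
  Product Clearance Extension: 1681 days claimed exceeds the 1461-day cap, so +1461 days → 28 July 2036.
Expiry of referenced patent TU-341428:
  Base: filing + 20 years → 11 May 2030.
  Appellate Stay Credit: +193 days → 20 November 2030.
  Product Clearance Extension: 1690 days claimed exceeds the 1461-day cap, so +1461 days → 20 November 2034.
Terminal disclaimer: TU-217725 expires on the earlier of 28 July 2036 and 20 November 2034.

November 20, 2034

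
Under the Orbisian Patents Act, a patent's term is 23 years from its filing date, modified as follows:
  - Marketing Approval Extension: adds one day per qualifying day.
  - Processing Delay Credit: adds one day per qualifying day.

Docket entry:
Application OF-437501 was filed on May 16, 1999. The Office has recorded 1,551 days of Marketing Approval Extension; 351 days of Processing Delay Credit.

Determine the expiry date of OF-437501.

July 31, 2027

Base term: filing date + 23 years → 16 May 2022.
Marketing Approval Extension: +1551 days → 14 August 2026.
Processing Delay Credit: +351 days → 31 July 2027.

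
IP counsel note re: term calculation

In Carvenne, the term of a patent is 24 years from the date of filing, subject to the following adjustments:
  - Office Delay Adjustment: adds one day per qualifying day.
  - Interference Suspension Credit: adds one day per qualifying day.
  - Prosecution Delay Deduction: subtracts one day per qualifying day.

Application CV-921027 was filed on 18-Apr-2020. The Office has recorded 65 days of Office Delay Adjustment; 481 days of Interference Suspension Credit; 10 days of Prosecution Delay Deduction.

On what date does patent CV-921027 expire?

Base term: filing date + 24 years → 18 April 2044.
Office Delay Adjustment: +65 days → 22 June 2044.
Interference Suspension Credit: +481 days → 16 October 2045.
Prosecution Delay Deduction: −10 days → 6 October 2045.

2045-10-06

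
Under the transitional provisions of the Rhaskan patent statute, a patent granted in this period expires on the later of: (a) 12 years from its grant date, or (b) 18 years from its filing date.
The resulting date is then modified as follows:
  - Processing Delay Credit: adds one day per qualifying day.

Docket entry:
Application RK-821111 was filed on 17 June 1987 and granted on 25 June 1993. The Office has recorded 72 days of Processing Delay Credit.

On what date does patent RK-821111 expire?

(a) grant + 12 years → 25 June 2005.
(b) filing + 18 years → 17 June 2005.
Later of the two: 25 June 2005.
Processing Delay Credit: +72 days → 5 September 2005.

2005-09-05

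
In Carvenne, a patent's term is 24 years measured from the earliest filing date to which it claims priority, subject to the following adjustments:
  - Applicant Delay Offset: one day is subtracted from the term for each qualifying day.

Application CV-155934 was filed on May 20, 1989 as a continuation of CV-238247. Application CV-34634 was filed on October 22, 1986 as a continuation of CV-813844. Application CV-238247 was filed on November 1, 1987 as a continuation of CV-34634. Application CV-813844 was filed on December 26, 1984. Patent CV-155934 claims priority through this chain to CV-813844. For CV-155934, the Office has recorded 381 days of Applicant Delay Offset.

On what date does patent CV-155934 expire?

December 11, 2007

Earliest priority filing: 26 December 1984.
Base term: 26 December 1984 + 24 years → 26 December 2008.
Applicant Delay Offset: −381 days → 11 December 2007.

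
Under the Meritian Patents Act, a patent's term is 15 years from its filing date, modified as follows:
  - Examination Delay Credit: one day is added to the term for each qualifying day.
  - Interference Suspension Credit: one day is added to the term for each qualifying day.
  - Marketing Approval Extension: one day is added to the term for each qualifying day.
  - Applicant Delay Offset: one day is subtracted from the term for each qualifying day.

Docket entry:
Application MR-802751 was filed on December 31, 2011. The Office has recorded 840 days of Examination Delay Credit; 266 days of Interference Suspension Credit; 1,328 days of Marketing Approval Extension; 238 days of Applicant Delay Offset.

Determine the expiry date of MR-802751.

Base term: filing date + 15 years → 31 December 2026.
Examination Delay Credit: +840 days → 19 April 2029.
Interference Suspension Credit: +266 days → 10 January 2030.
Marketing Approval Extension: +1328 days → 30 August 2033.
Applicant Delay Offset: −238 days → 4 January 2033.

January 4, 2033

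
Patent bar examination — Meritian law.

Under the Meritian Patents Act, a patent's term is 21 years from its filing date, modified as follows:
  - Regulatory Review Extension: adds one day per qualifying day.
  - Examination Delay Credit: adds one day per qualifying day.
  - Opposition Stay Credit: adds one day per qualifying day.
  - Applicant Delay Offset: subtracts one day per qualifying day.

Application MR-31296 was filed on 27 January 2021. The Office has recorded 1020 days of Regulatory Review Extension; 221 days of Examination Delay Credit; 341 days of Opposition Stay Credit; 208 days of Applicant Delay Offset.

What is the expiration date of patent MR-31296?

November 1, 2045

Base term: filing date + 21 years → 27 January 2042.
Regulatory Review Extension: +1020 days → 12 November 2044.
Examination Delay Credit: +221 days → 21 June 2045.
Opposition Stay Credit: +341 days → 28 May 2046.
Applicant Delay Offset: −208 days → 1 November 2045.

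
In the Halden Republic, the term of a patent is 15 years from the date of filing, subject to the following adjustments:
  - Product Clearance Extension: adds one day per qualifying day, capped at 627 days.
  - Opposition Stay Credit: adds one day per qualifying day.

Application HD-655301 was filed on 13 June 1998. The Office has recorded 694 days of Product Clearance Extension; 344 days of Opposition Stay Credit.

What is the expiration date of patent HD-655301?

February 9, 2016

Base term: filing date + 15 years → 13 June 2013.
Product Clearance Extension: 694 days claimed exceeds the 627-day cap, so +627 days → 2 March 2015.
Opposition Stay Credit: +344 days → 9 February 2016.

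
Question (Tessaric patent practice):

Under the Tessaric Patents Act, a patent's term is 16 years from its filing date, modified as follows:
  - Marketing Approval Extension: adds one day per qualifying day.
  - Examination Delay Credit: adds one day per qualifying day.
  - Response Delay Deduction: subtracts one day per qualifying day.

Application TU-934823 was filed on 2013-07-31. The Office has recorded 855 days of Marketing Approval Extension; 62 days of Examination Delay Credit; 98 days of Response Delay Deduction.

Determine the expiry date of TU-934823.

October 28, 2031

Base term: filing date + 16 years → 31 July 2029.
Marketing Approval Extension: +855 days → 3 December 2031.
Examination Delay Credit: +62 days → 3 February 2032.
Response Delay Deduction: −98 days → 28 October 2031.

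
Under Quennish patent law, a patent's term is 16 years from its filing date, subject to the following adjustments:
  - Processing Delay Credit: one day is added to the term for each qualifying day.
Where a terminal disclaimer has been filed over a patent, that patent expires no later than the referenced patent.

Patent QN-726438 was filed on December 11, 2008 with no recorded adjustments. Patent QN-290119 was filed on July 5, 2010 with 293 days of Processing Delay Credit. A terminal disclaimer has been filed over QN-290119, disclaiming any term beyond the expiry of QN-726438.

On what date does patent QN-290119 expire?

Natural term of QN-290119:
  Base: filing + 16 years → 5 July 2026.
  Processing Delay Credit: +293 days → 24 April 2027.
Expiry of referenced patent QN-726438:
  Base: filing + 16 years → 11 December 2024.
Terminal disclaimer: QN-290119 expires on the earlier of 24 April 2027 and 11 December 2024.

2024-12-11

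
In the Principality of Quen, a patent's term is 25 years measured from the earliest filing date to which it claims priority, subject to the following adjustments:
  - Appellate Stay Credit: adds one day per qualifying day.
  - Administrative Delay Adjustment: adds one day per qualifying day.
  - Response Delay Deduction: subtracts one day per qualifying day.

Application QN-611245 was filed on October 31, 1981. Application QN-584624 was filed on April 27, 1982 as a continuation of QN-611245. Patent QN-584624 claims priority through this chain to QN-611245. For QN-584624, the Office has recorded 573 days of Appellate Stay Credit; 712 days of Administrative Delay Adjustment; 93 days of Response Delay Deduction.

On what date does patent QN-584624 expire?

Earliest priority filing: 31 October 1981.
Base term: 31 October 1981 + 25 years → 31 October 2006.
Appellate Stay Credit: +573 days → 26 May 2008.
Administrative Delay Adjustment: +712 days → 8 May 2010.
Response Delay Deduction: −93 days → 4 February 2010.

February 4, 2010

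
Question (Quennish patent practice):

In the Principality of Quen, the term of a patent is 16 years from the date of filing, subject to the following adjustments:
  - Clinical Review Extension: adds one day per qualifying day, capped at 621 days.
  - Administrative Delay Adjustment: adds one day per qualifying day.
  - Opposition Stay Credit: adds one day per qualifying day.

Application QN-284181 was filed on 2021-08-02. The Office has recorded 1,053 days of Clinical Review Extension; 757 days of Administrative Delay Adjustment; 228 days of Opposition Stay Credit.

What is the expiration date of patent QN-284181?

Base term: filing date + 16 years → 2 August 2037.
Clinical Review Extension: 1053 days claimed exceeds the 621-day cap, so +621 days → 15 April 2039.
Administrative Delay Adjustment: +757 days → 11 May 2041.
Opposition Stay Credit: +228 days → 25 December 2041.

December 25, 2041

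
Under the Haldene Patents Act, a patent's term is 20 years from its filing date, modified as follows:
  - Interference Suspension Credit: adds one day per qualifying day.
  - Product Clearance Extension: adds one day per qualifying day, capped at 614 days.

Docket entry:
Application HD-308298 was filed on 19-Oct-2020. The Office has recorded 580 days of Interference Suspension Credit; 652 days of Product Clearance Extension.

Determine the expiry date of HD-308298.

Base term: filing date + 20 years → 19 October 2040.
Interference Suspension Credit: +580 days → 22 May 2042.
Product Clearance Extension: 652 days claimed exceeds the 614-day cap, so +614 days → 26 January 2044.

2044-01-26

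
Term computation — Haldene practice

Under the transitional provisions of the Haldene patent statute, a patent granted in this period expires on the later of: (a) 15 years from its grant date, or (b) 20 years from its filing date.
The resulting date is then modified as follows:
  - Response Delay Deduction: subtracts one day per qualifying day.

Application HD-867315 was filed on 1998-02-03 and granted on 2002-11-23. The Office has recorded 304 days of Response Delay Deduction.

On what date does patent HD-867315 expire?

April 5, 2017

(a) grant + 15 years → 23 November 2017.
(b) filing + 20 years → 3 February 2018.
Later of the two: 3 February 2018.
Response Delay Deduction: −304 days → 5 April 2017.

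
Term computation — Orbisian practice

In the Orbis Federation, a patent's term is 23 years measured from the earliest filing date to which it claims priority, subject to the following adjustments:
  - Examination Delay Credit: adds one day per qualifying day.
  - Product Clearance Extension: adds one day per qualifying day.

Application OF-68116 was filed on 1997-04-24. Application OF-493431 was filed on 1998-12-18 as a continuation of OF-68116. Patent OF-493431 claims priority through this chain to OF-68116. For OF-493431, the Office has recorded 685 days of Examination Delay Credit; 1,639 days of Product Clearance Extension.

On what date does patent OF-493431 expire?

Earliest priority filing: 24 April 1997.
Base term: 24 April 1997 + 23 years → 24 April 2020.
Examination Delay Credit: +685 days → 10 March 2022.
Product Clearance Extension: +1639 days → 4 September 2026.

September 4, 2026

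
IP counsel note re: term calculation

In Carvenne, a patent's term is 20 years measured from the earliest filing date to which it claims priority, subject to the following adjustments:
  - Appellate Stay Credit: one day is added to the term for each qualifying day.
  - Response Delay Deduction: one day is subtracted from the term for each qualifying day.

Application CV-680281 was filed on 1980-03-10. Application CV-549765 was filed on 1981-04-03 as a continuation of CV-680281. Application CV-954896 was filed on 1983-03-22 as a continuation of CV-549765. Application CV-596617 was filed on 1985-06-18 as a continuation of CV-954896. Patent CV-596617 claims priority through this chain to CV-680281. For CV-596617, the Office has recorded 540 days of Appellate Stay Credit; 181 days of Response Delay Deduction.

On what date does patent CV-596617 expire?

March 4, 2001

Earliest priority filing: 10 March 1980.
Base term: 10 March 1980 + 20 years → 10 March 2000.
Appellate Stay Credit: +540 days → 1 September 2001.
Response Delay Deduction: −181 days → 4 March 2001.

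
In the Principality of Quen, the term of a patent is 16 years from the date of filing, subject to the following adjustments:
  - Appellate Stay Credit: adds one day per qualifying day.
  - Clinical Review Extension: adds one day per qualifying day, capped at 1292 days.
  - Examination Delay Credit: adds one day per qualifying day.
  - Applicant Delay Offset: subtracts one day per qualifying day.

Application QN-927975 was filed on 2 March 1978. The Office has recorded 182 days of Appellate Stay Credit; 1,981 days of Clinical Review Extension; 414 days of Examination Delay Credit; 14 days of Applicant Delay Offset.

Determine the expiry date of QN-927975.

Base term: filing date + 16 years → 2 March 1994.
Appellate Stay Credit: +182 days → 31 August 1994.
Clinical Review Extension: 1981 days claimed exceeds the 1292-day cap, so +1292 days → 15 March 1998.
Examination Delay Credit: +414 days → 3 May 1999.
Applicant Delay Offset: −14 days → 19 April 1999.

April 19, 1999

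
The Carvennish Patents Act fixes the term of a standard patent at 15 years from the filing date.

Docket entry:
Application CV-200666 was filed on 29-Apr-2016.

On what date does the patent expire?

Filing date + 15 years → 29 April 2031.

April 29, 2031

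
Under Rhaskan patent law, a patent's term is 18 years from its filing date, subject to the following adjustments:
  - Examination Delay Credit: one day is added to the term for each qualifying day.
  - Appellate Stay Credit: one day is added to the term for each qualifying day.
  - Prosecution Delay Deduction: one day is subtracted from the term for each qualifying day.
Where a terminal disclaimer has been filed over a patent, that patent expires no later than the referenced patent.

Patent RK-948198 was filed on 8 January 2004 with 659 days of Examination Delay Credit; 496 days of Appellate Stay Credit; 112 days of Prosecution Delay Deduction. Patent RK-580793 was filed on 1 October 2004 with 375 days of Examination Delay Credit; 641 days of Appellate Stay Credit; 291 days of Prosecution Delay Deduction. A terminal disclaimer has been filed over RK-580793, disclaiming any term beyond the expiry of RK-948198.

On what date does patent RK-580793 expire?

September 25, 2024

Natural term of RK-580793:
  Base: filing + 18 years → 1 October 2022.
  Examination Delay Credit: +375 days → 11 October 2023.
  Appellate Stay Credit: +641 days → 13 July 2025.
  Prosecution Delay Deduction: −291 days → 25 September 2024.
Expiry of referenced patent RK-948198:
  Base: filing + 18 years → 8 January 2022.
  Examination Delay Credit: +659 days → 29 October 2023.
  Appellate Stay Credit: +496 days → 8 March 2025.
  Prosecution Delay Deduction: −112 days → 16 November 2024.
Terminal disclaimer: RK-580793 expires on the earlier of 25 September 2024 and 16 November 2024.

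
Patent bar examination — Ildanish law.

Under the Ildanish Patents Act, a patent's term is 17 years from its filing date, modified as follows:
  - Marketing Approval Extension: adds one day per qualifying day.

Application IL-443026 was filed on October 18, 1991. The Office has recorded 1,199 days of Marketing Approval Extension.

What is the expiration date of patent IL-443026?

2012-01-30

Base term: filing date + 17 years → 18 October 2008.
Marketing Approval Extension: +1199 days → 30 January 2012.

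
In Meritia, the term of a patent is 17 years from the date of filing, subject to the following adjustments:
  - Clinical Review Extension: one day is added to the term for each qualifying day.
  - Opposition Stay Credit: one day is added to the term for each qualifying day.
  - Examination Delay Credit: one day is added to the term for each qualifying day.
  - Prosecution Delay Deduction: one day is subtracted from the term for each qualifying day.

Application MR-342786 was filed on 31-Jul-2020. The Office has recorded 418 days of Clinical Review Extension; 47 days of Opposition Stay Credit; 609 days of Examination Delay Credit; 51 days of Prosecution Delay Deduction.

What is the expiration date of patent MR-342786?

Base term: filing date + 17 years → 31 July 2037.
Clinical Review Extension: +418 days → 22 September 2038.
Opposition Stay Credit: +47 days → 8 November 2038.
Examination Delay Credit: +609 days → 9 July 2040.
Prosecution Delay Deduction: −51 days → 19 May 2040.

2040-05-19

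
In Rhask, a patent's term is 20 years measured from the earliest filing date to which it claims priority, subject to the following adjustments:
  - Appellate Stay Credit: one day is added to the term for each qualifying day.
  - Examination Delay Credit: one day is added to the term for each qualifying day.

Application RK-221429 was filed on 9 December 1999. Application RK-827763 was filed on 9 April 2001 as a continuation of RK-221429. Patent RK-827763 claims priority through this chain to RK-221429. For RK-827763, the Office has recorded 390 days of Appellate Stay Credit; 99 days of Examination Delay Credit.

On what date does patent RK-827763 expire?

April 11, 2021

Earliest priority filing: 9 December 1999.
Base term: 9 December 1999 + 20 years → 9 December 2019.
Appellate Stay Credit: +390 days → 2 January 2021.
Examination Delay Credit: +99 days → 11 April 2021.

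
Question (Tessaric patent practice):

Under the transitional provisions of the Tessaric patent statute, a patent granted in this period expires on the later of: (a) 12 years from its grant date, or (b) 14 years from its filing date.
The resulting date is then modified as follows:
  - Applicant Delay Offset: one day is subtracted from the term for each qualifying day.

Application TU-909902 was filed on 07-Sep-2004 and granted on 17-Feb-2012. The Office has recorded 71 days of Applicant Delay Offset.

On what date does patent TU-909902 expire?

December 8, 2023

(a) grant + 12 years → 17 February 2024.
(b) filing + 14 years → 7 September 2018.
Later of the two: 17 February 2024.
Applicant Delay Offset: −71 days → 8 December 2023.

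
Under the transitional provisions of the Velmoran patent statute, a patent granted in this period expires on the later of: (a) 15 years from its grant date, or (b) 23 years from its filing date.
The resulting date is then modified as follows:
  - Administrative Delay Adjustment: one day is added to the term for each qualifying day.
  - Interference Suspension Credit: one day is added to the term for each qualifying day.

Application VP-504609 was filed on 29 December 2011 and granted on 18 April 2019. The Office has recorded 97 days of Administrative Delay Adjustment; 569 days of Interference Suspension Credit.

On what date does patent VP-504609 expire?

2036-10-25

(a) grant + 15 years → 18 April 2034.
(b) filing + 23 years → 29 December 2034.
Later of the two: 29 December 2034.
Administrative Delay Adjustment: +97 days → 5 April 2035.
Interference Suspension Credit: +569 days → 25 October 2036.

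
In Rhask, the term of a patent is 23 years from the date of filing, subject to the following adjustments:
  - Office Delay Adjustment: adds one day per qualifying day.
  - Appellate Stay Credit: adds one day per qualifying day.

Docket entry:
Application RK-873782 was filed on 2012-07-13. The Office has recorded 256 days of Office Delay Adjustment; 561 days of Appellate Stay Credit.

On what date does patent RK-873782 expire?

2037-10-07

Base term: filing date + 23 years → 13 July 2035.
Office Delay Adjustment: +256 days → 25 March 2036.
Appellate Stay Credit: +561 days → 7 October 2037.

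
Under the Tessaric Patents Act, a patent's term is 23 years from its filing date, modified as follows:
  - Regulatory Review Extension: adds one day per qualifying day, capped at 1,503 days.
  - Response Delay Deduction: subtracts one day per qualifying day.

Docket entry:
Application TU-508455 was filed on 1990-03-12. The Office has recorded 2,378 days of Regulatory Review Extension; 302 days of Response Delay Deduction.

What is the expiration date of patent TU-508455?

Base term: filing date + 23 years → 12 March 2013.
Regulatory Review Extension: 2378 days claimed exceeds the 1503-day cap, so +1503 days → 23 April 2017.
Response Delay Deduction: −302 days → 25 June 2016.

2016-06-25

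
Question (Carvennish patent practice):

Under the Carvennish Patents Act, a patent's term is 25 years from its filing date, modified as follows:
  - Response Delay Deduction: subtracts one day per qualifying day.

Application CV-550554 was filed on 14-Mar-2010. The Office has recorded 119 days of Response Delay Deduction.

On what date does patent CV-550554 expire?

Base term: filing date + 25 years → 14 March 2035.
Response Delay Deduction: −119 days → 15 November 2034.

2034-11-15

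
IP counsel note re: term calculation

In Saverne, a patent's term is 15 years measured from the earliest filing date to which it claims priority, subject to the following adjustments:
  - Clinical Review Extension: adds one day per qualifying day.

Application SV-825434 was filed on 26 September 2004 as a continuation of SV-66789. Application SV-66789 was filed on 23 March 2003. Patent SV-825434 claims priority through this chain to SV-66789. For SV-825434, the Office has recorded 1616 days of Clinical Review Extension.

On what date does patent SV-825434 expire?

2022-08-25

Earliest priority filing: 23 March 2003.
Base term: 23 March 2003 + 15 years → 23 March 2018.
Clinical Review Extension: +1616 days → 25 August 2022.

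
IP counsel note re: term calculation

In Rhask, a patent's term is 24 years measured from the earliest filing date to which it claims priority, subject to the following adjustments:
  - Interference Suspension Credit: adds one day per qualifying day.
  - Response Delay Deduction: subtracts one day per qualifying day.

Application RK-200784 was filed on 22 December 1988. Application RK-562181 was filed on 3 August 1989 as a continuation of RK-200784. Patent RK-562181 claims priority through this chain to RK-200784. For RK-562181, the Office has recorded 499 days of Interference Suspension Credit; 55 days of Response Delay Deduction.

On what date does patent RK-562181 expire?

Earliest priority filing: 22 December 1988.
Base term: 22 December 1988 + 24 years → 22 December 2012.
Interference Suspension Credit: +499 days → 5 May 2014.
Response Delay Deduction: −55 days → 11 March 2014.

2014-03-11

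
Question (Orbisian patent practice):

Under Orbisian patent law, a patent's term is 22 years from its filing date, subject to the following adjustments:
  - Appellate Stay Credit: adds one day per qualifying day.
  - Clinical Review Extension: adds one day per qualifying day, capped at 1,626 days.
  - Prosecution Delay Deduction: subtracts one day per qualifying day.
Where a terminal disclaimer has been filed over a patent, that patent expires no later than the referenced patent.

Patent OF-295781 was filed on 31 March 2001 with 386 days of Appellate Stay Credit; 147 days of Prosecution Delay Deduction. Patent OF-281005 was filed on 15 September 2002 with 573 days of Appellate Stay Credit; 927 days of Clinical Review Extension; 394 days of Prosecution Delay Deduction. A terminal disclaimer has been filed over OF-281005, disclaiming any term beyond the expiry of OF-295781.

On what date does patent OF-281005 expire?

November 25, 2023

Natural term of OF-281005:
  Base: filing + 22 years → 15 September 2024.
  Appellate Stay Credit: +573 days → 11 April 2026.
  Clinical Review Extension: 927 days (within the 1626-day cap) → +927 days → 24 October 2028.
  Prosecution Delay Deduction: −394 days → 26 September 2027.
Expiry of referenced patent OF-295781:
  Base: filing + 22 years → 31 March 2023.
  Appellate Stay Credit: +386 days → 20 April 2024.
  Prosecution Delay Deduction: −147 days → 25 November 2023.
Terminal disclaimer: OF-281005 expires on the earlier of 26 September 2027 and 25 November 2023.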